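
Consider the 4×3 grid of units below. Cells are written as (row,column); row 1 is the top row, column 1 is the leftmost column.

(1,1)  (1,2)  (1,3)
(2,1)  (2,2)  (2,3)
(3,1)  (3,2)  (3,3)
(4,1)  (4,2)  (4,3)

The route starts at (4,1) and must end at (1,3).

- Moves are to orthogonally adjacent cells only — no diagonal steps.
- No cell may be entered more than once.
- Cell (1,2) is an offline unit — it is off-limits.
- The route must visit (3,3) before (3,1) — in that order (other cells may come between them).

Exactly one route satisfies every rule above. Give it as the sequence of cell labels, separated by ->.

The waypoints must appear in the order (3,3), (3,1), with no cell reused.
Route from (4,1): 2× right (reaching (4,3)), up to (3,3), 2× left (reaching (3,1)), up to (2,1), 2× right (reaching (2,3)), up to (1,3) — 9 moves in all.
Check: order respected ((3,3) at step 3, (3,1) at step 5).

(4,1) -> (4,2) -> (4,3) -> (3,3) -> (3,2) -> (3,1) -> (2,1) -> (2,2) -> (2,3) -> (1,3)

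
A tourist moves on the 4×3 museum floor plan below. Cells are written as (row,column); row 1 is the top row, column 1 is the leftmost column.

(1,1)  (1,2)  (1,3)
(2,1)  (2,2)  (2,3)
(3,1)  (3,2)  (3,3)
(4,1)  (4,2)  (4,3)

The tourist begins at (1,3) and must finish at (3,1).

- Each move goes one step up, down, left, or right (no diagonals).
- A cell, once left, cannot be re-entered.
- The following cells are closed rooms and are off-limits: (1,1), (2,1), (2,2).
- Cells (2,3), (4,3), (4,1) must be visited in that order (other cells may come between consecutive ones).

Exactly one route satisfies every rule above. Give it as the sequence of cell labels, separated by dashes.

The waypoints must appear in the order (2,3), (4,3), (4,1), with no cell reused.
Route from (1,3): 3× down (reaching (4,3)), 2× left (reaching (4,1)), up to (3,1) — 6 moves in all.
Check: order respected ((2,3) at step 1, (4,3) at step 3, (4,1) at step 5).

(1,3) - (2,3) - (3,3) - (4,3) - (4,2) - (4,1) - (3,1)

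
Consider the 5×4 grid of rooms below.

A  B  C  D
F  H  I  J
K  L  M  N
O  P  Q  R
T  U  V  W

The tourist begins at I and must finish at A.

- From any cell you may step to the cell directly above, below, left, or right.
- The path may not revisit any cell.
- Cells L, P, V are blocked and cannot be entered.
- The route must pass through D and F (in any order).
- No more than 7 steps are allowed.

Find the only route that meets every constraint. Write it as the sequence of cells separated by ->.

I -> J -> D -> C -> B -> H -> F -> A

The budget equals the shortest possible length, so every move has to be on a shortest route through the required cells.
Route from I: right to J, up to D, 2× left (reaching B), down to H, left to F, up to A — 7 moves in all.
Check: all required cells visited; 7 ≤ 7 moves.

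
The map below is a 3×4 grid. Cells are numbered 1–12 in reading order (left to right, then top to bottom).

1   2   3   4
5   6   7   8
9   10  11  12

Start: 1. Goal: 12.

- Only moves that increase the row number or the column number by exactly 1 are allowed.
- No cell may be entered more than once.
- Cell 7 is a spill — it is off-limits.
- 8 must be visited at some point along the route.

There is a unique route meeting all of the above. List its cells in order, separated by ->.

1 -> 2 -> 3 -> 4 -> 8 -> 12

Moves only go right or down, so the column and row indices never decrease.
Route from 1: 3× right (reaching 4), 2× down (reaching 12) — 5 moves in all.
Check: all required cells visited.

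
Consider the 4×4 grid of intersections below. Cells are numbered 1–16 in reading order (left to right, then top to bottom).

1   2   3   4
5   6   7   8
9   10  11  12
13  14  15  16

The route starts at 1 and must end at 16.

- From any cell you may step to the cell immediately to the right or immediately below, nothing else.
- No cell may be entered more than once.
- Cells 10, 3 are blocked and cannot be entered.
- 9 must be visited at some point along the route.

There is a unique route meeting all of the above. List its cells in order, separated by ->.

1 -> 5 -> 9 -> 13 -> 14 -> 15 -> 16

Moves only go right or down, so the column and row indices never decrease.
Route from 1: down 3 to 13, right 3 to 16 — 6 moves in all.
Check: all required cells visited.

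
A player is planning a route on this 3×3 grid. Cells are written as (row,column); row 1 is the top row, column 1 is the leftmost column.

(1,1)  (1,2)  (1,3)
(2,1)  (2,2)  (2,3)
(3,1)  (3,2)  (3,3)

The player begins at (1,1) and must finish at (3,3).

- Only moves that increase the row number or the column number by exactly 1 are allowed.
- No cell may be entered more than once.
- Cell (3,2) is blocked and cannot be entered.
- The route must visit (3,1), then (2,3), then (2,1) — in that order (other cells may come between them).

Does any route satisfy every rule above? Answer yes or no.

(2,3) lies above (3,1), so going from (3,1) to (2,3) would need an upward move — but moves only go right/down, so (3,1) cannot be visited before (2,3).

no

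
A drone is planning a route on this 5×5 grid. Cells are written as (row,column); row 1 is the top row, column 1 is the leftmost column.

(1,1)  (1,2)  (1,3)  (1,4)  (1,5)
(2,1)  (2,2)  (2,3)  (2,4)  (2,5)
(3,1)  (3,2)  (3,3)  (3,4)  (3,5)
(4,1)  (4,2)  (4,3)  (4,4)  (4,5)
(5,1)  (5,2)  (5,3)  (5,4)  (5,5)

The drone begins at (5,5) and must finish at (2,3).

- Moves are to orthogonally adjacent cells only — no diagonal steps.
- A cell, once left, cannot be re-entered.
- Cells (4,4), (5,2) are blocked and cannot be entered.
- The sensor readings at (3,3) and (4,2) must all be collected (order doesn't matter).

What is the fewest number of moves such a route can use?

7

Any route passes through (3,3) and (4,2) in some order between (5,5) and (2,3). Summing Manhattan distances along each leg and taking the cheapest ordering ((5,5) → (4,2) → (3,3) → (2,3)) gives a lower bound of 4 + 2 + 1 = 7 moves.
A route of 7 moves achieves this: (5,5) → (5,4) → (5,3) → (4,3) → (4,2) → (3,2) → (3,3) → (2,3).
Since 7 matches the lower bound, it is optimal.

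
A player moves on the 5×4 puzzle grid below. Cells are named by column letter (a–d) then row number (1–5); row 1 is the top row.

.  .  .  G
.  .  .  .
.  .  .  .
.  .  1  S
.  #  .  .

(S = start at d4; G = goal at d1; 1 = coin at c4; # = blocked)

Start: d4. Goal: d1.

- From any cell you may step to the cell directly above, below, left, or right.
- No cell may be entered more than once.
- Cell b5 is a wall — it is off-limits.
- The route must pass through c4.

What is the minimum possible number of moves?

5

Any route passes through c4 somewhere between d4 and d1. Summing Manhattan distances along the two legs (d4 → c4 → d1) gives a lower bound of 1 + 4 = 5 moves.
A route of 5 moves achieves this: d4 → c4 → c3 → c2 → c1 → d1.
Since 5 matches the lower bound, it is optimal.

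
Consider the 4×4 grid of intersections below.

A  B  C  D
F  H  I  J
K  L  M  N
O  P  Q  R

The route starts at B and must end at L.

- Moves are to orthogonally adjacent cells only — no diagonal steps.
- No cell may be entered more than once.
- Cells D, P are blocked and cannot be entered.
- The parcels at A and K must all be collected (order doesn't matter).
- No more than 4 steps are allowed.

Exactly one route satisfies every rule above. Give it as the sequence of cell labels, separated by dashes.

B - A - F - K - L

The budget equals the shortest possible length, so every move has to be on a shortest route through the required cells.
Route from B: left 1 to A, down 2 to K, right 1 to L — 4 moves in all.
Check: all required cells visited; 4 ≤ 4 moves.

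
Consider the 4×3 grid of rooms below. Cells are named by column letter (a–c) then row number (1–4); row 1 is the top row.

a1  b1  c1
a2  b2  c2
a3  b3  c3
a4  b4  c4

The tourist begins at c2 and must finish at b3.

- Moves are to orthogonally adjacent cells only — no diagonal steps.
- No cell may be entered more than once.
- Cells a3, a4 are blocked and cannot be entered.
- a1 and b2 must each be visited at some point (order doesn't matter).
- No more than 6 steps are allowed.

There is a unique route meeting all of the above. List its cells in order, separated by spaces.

c2 c1 b1 a1 a2 b2 b3

The budget equals the shortest possible length, so every move has to be on a shortest route through the required cells.
Route from c2: up to c1, 2× left (reaching a1), down to a2, right to b2, down to b3 — 6 moves in all.
Check: all required cells visited; 6 ≤ 6 moves.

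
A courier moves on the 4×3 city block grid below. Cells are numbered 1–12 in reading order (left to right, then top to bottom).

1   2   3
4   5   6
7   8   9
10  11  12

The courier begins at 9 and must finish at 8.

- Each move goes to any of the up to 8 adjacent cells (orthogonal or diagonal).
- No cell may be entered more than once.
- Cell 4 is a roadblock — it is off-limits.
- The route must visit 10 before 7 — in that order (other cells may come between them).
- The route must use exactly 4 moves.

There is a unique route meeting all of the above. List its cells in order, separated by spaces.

9 11 10 7 8

The waypoints must appear in the order 10, 7, with no cell reused.
Route from 9: down-left 1 to 11, left 1 to 10, up 1 to 7, right 1 to 8 — 4 moves in all.
Check: order respected (10 at step 2, 7 at step 3); 4 moves as required.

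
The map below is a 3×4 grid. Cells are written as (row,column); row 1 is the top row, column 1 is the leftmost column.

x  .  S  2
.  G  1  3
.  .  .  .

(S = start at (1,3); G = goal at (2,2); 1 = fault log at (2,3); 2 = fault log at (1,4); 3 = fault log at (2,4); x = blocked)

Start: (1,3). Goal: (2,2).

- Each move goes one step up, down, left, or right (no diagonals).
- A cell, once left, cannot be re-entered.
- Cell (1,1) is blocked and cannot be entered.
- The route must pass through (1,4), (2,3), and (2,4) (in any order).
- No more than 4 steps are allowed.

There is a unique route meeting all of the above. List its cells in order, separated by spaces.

Any route must reach (1,4), (2,3), and (2,4) and still end at (2,2) within 4 moves, so the order of the required stops is forced.
Route from (1,3): right to (1,4), down to (2,4), 2× left (reaching (2,2)) — 4 moves in all.
Check: all required cells visited; 4 ≤ 4 moves.

(1,3) (1,4) (2,4) (2,3) (2,2)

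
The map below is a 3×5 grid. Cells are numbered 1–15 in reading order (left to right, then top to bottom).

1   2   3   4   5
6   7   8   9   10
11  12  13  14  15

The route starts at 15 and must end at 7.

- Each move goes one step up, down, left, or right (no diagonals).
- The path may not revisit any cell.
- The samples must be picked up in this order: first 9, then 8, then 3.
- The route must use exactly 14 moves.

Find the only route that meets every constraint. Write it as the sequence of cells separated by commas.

The waypoints must appear in the order 9, 8, 3, with no cell reused.
Route from 15: 2× up (reaching 5), left to 4, 2× down (reaching 14), left to 13, 2× up (reaching 3), 2× left (reaching 1), 2× down (reaching 11), right to 12, up to 7 — 14 moves in all.
Check: order respected (9 at step 4, 8 at step 7, 3 at step 8); 14 moves as required.

15, 10, 5, 4, 9, 14, 13, 8, 3, 2, 1, 6, 11, 12, 7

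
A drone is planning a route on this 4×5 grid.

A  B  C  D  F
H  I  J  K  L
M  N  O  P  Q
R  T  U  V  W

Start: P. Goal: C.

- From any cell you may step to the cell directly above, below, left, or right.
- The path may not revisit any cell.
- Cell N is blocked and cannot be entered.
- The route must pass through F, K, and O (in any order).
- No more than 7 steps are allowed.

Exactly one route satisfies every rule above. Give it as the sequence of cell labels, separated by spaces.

The 7-move cap with required stops at F, K, O leaves no slack for detours.
Route from P: left 1 to O, up 1 to J, right 2 to L, up 1 to F, left 2 to C — 7 moves in all.
Check: all required cells visited; 7 ≤ 7 moves.

P O J K L F D C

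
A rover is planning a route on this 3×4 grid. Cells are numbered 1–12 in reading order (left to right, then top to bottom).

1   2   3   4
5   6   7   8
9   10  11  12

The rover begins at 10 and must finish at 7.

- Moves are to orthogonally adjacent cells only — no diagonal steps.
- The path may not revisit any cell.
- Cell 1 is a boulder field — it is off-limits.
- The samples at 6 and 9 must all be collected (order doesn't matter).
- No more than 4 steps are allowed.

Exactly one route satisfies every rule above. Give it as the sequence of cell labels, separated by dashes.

10 - 9 - 5 - 6 - 7

The budget equals the shortest possible length, so every move has to be on a shortest route through the required cells.
Route from 10: left to 9, up to 5, 2× right (reaching 7) — 4 moves in all.
Check: all required cells visited; 4 ≤ 4 moves.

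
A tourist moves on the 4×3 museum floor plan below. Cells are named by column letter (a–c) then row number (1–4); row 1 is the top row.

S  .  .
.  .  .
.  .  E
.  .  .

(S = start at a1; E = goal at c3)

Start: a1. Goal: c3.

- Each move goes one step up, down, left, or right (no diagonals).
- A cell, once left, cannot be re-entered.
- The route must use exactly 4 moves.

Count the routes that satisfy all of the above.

Need simple routes of exactly 4 moves from a1 to c3 (Manhattan distance 4, so 0 moves are spent on a detour and 0 undoing it).
Enumerating: a1 a2 a3 b3 c3 | a1 a2 b2 b3 c3 | a1 a2 b2 c2 c3 | a1 b1 b2 b3 c3 | a1 b1 b2 c2 c3 | a1 b1 c1 c2 c3.
That gives 6 routes.

6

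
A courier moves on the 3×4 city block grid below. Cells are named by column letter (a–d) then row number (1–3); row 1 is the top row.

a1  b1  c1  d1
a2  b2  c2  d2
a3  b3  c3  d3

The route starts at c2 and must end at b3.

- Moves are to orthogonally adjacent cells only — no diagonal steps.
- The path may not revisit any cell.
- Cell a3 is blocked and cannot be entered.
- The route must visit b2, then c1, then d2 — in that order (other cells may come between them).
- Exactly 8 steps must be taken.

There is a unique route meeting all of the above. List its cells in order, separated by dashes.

c2 - b2 - b1 - c1 - d1 - d2 - d3 - c3 - b3

The waypoints must appear in the order b2, c1, d2, with no cell reused.
Route from c2: left 1 to b2, up 1 to b1, right 2 to d1, down 2 to d3, left 2 to b3 — 8 moves in all.
Check: order respected (b2 at step 1, c1 at step 3, d2 at step 5); 8 moves as required.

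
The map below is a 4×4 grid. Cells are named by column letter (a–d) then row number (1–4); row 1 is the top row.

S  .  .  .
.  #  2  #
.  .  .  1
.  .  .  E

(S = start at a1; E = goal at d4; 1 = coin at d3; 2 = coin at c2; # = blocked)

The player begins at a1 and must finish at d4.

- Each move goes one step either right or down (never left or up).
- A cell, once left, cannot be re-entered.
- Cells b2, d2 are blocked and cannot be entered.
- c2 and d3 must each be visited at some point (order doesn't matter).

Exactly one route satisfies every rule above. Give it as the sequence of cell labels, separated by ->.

Moves only go right or down, so the column and row indices never decrease.
Route from a1: right 2 to c1, down 2 to c3, right 1 to d3, down 1 to d4 — 6 moves in all.
Check: all required cells visited.

a1 -> b1 -> c1 -> c2 -> c3 -> d3 -> d4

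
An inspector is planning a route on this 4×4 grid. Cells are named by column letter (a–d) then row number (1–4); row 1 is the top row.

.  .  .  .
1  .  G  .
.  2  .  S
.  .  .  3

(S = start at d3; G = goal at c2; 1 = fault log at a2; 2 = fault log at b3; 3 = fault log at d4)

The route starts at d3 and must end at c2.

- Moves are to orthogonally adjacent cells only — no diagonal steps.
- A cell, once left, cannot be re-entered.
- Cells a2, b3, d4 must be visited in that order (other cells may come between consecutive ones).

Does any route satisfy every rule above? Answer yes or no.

no

Ignoring the required order, 26 revisit-free routes from d3 to c2 pass through all of a2, b3, and d4; the waypoint orders that occur are d4 → b3 → a2 (24); d4 → a2 → b3 (2) — never a2 → b3 → d4.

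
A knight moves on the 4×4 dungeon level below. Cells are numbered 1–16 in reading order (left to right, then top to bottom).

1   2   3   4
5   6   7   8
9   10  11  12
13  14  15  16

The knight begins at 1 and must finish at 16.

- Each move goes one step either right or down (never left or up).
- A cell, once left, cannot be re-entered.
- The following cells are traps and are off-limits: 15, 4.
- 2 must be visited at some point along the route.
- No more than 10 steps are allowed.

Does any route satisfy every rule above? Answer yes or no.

yes

One route that works: 1 → 2 → 6 → 10 → 11 → 12 → 16.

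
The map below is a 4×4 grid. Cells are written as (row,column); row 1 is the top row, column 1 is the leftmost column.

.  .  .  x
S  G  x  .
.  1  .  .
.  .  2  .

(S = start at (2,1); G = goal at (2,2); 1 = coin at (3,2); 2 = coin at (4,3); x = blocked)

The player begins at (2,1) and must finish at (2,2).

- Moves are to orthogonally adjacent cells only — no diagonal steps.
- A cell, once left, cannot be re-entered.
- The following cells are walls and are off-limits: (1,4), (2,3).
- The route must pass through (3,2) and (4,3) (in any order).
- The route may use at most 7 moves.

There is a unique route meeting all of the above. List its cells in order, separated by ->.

(2,1) -> (3,1) -> (4,1) -> (4,2) -> (4,3) -> (3,3) -> (3,2) -> (2,2)

The 7-move cap with required stops at (3,2), (4,3) leaves no slack for detours.
Route from (2,1): down 2 to (4,1), right 2 to (4,3), up 1 to (3,3), left 1 to (3,2), up 1 to (2,2) — 7 moves in all.
Check: all required cells visited; 7 ≤ 7 moves.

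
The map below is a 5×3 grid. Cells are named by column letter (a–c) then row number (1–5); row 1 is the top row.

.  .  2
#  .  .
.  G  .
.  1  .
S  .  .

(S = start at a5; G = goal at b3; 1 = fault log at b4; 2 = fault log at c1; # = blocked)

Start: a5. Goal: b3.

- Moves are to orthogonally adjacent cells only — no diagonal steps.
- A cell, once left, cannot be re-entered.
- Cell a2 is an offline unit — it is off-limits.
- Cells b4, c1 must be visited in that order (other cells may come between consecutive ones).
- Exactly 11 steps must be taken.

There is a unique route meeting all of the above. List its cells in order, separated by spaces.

a5 a4 b4 b5 c5 c4 c3 c2 c1 b1 b2 b3

The waypoints must appear in the order b4, c1, with no cell reused.
Route from a5: up to a4, right to b4, down to b5, right to c5, 4× up (reaching c1), left to b1, 2× down (reaching b3) — 11 moves in all.
Check: order respected (1 at step 2, 2 at step 8); 11 moves as required.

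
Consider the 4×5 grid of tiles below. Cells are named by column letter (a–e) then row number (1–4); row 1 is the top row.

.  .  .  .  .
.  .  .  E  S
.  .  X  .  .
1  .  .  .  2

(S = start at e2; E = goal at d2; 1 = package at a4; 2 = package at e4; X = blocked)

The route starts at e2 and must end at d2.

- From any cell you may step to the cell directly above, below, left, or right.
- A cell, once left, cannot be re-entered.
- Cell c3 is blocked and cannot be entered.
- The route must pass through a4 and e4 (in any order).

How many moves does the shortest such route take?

Any route passes through a4 and e4 in some order between e2 and d2. Summing Manhattan distances along each leg and taking the cheapest ordering (e2 → e4 → a4 → d2) gives a lower bound of 2 + 4 + 5 = 11 moves.
A route of 11 moves achieves this: e2 → e3 → e4 → d4 → c4 → b4 → a4 → a3 → a2 → b2 → c2 → d2.
Since 11 matches the lower bound, it is optimal.

11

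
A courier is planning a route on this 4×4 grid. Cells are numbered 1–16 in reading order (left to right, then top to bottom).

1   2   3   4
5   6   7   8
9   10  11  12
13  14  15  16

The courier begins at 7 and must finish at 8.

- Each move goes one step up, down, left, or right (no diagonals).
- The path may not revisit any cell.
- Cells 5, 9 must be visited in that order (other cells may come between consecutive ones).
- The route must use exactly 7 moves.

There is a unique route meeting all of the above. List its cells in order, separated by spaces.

7 6 5 9 10 11 12 8

The waypoints must appear in the order 5, 9, with no cell reused.
Route from 7: left 2 to 5, down 1 to 9, right 3 to 12, up 1 to 8 — 7 moves in all.
Check: order respected (5 at step 2, 9 at step 3); 7 moves as required.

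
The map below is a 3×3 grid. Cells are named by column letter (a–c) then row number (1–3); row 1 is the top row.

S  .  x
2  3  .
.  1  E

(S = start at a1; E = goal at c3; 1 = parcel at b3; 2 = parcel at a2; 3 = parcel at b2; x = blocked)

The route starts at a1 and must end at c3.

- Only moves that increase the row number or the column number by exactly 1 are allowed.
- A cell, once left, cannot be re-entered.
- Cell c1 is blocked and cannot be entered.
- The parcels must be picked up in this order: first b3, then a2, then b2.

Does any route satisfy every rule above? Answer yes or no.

no

a2 lies above b3, so going from b3 to a2 would need an upward move — but moves only go right/down, so b3 cannot be visited before a2.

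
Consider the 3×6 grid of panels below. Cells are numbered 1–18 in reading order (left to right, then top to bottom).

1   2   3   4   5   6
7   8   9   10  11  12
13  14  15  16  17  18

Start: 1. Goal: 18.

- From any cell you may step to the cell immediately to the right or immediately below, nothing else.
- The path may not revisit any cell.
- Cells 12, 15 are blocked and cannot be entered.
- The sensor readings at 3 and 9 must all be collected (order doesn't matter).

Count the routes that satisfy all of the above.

A right/down-only route from 1 to 18 makes exactly 2 down-moves and 5 right-moves in some order.
With no other constraints that would be C(7,2) = 21 routes.
A monotone route can only reach the required cells in the order 3, 9, so split there and multiply the segment counts (each segment already excludes blocked cells): 1→3: 1; 3→9: 1; 9→18: 2; product = 2.
That gives 2 routes.

2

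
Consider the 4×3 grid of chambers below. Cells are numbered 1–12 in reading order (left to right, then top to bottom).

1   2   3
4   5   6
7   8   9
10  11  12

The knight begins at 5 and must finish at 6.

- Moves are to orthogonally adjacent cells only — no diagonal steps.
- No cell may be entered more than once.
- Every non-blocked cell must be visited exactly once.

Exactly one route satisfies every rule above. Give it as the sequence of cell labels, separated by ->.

Need to visit all 12 open cells exactly once, starting at 5 and ending at 6.
Cell 12 has only two open neighbours (9 and 11), so the path must pass straight through it: one of those is the cell it's entered from and the other is where it exits.
Route from 5: down to 8, right to 9, down to 12, 2× left (reaching 10), 3× up (reaching 1), 2× right (reaching 3), down to 6 — 11 moves in all.
Check: all 12 open cells covered.

5 -> 8 -> 9 -> 12 -> 11 -> 10 -> 7 -> 4 -> 1 -> 2 -> 3 -> 6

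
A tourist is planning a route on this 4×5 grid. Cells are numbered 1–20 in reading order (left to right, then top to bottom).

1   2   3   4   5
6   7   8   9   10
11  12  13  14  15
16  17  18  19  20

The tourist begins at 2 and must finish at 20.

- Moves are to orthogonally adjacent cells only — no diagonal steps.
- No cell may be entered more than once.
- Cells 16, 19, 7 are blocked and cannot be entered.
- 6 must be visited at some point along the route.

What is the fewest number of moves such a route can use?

Any route passes through 6 somewhere between 2 and 20. Summing Manhattan distances along the two legs (2 → 6 → 20) gives a lower bound of 2 + 6 = 8 moves.
A route of 8 moves achieves this: 2 → 1 → 6 → 11 → 12 → 13 → 14 → 15 → 20.
Since 8 matches the lower bound, it is optimal.

8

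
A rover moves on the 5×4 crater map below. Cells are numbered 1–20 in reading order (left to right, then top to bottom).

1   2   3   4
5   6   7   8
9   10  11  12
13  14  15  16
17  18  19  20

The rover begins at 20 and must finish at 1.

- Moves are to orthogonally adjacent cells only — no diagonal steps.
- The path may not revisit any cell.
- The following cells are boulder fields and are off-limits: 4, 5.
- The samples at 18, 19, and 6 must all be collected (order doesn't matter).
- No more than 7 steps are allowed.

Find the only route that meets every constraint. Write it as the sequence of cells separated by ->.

The budget equals the shortest possible length, so every move has to be on a shortest route through the required cells.
Route from 20: 2× left (reaching 18), 4× up (reaching 2), left to 1 — 7 moves in all.
Check: all required cells visited; 7 ≤ 7 moves.

20 -> 19 -> 18 -> 14 -> 10 -> 6 -> 2 -> 1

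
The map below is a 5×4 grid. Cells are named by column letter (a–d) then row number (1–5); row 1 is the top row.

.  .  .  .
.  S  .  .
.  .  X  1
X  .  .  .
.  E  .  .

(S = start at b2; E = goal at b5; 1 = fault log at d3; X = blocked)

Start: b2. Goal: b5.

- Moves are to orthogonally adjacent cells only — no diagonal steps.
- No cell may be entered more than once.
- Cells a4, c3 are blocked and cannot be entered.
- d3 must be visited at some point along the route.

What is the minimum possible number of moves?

Any route passes through d3 somewhere between b2 and b5. Summing Manhattan distances along the two legs (b2 → d3 → b5) gives a lower bound of 3 + 4 = 7 moves.
A route of 7 moves achieves this: b2 → c2 → d2 → d3 → d4 → d5 → c5 → b5.
Since 7 matches the lower bound, it is optimal.

7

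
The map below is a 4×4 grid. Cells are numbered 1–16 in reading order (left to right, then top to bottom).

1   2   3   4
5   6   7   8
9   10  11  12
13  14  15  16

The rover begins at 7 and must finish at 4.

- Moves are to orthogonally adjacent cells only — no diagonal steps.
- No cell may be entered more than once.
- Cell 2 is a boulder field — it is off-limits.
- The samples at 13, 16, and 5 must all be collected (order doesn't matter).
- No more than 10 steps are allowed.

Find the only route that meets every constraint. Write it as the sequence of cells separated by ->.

Any route must reach 13, 16, and 5 and still end at 4 within 10 moves, so the order of the required stops is forced.
Route from 7: 2× left (reaching 5), 2× down (reaching 13), 3× right (reaching 16), 3× up (reaching 4) — 10 moves in all.
Check: all required cells visited; 10 ≤ 10 moves.

7 -> 6 -> 5 -> 9 -> 13 -> 14 -> 15 -> 16 -> 12 -> 8 -> 4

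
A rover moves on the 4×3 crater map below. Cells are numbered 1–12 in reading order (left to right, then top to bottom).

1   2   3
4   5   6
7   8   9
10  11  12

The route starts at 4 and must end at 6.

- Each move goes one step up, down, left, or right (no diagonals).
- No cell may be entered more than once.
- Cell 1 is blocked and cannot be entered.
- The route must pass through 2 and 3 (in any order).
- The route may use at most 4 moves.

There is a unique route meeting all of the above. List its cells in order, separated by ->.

Any route must reach 2 and 3 and still end at 6 within 4 moves, so the order of the required stops is forced.
Route from 4: right to 5, up to 2, right to 3, down to 6 — 4 moves in all.
Check: all required cells visited; 4 ≤ 4 moves.

4 -> 5 -> 2 -> 3 -> 6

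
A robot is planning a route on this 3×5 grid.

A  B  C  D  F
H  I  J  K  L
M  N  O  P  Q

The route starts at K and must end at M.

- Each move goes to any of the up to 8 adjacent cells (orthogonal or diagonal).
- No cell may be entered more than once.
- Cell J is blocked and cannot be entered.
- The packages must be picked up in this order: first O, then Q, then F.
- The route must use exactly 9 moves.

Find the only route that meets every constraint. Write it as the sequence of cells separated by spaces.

The waypoints must appear in the order O, Q, F, with no cell reused.
Route from K: down-left 1 to O, right 2 to Q, up 2 to F, left 2 to C, down-left 2 to M — 9 moves in all.
Check: order respected (O at step 1, Q at step 3, F at step 5); 9 moves as required.

K O P Q L F D C I M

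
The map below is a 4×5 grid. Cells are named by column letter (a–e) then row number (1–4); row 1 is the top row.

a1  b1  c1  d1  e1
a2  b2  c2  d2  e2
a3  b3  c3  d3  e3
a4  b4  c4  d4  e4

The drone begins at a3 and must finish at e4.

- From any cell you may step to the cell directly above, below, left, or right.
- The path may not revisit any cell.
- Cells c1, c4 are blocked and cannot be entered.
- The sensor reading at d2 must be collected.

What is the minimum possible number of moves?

7

Any route passes through d2 somewhere between a3 and e4. Summing Manhattan distances along the two legs (a3 → d2 → e4) gives a lower bound of 4 + 3 = 7 moves.
A route of 7 moves achieves this: a3 → a2 → b2 → c2 → d2 → d3 → d4 → e4.
Since 7 matches the lower bound, it is optimal.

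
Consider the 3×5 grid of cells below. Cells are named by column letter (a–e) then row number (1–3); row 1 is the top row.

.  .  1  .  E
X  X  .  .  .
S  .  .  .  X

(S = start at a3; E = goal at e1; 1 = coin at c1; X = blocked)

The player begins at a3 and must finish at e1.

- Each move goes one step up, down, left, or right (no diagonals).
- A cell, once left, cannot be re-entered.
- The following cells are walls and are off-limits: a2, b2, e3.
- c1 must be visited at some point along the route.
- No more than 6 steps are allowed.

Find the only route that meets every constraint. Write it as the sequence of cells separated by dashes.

a3 - b3 - c3 - c2 - c1 - d1 - e1

The budget equals the shortest possible length, so every move has to be on a shortest route through the required cells.
Route from a3: right 2 to c3, up 2 to c1, right 2 to e1 — 6 moves in all.
Check: all required cells visited; 6 ≤ 6 moves.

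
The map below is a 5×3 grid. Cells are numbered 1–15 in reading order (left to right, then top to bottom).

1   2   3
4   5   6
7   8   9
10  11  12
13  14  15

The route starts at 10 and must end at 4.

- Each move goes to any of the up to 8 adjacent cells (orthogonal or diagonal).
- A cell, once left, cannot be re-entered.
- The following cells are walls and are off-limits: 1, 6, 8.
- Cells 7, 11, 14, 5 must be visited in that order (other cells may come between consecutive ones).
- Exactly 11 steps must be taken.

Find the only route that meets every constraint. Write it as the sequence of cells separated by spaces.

10 7 11 13 14 15 12 9 5 3 2 4

The waypoints must appear in the order 7, 11, 14, 5, with no cell reused.
Route from 10: up 1 to 7, down-right 1 to 11, down-left 1 to 13, right 2 to 15, up 2 to 9, up-left 1 to 5, up-right 1 to 3, left 1 to 2, down-left 1 to 4 — 11 moves in all.
Check: order respected (7 at step 1, 11 at step 2, 14 at step 4, 5 at step 8); 11 moves as required.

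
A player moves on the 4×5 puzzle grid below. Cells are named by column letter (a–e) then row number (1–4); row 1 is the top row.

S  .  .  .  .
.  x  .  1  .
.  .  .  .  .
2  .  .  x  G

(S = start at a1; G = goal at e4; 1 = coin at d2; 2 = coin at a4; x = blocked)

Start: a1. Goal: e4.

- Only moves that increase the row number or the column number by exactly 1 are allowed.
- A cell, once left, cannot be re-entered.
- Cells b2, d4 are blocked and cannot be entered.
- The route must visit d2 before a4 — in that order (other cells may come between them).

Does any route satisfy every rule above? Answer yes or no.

a4 lies to the left of d2, so going from d2 to a4 would need a leftward move — but moves only go right/down, so d2 cannot be visited before a4.

no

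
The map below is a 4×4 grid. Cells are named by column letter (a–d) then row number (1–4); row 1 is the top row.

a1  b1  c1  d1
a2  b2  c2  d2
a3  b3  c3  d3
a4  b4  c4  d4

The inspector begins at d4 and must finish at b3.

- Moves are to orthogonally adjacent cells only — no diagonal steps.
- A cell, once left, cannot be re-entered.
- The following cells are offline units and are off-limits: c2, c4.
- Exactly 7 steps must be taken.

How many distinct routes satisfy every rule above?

Need simple routes of exactly 7 moves from d4 to b3 (Manhattan distance 3, so 2 moves are spent on a detour and 2 undoing it).
Enumerating: d4 d3 d2 d1 c1 b1 b2 b3.
That gives 1 route.

1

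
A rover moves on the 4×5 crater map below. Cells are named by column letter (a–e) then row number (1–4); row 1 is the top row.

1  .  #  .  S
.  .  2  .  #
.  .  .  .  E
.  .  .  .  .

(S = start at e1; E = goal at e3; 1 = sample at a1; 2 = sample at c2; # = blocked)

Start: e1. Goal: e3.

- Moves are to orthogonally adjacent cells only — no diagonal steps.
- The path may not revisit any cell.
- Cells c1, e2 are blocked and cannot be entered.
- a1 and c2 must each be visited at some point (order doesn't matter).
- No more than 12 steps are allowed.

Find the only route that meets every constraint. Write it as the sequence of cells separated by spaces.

The 12-move cap with required stops at a1, c2 leaves no slack for detours.
Route from e1: left 1 to d1, down 1 to d2, left 2 to b2, up 1 to b1, left 1 to a1, down 2 to a3, right 4 to e3 — 12 moves in all.
Check: all required cells visited; 12 ≤ 12 moves.

e1 d1 d2 c2 b2 b1 a1 a2 a3 b3 c3 d3 e3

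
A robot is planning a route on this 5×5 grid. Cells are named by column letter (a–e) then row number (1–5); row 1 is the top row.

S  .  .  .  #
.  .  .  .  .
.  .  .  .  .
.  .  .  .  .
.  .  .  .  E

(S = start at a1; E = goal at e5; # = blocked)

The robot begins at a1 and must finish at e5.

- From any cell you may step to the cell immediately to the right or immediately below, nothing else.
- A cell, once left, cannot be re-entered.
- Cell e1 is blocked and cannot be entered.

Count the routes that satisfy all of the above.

A right/down-only route from a1 to e5 makes exactly 4 down-moves and 4 right-moves in some order.
With no other constraints that would be C(8,4) = 70 routes.
Subtract routes through each blocked cell (inclusion–exclusion for overlaps): − through e1: 1 → 69.
That gives 69 routes.

69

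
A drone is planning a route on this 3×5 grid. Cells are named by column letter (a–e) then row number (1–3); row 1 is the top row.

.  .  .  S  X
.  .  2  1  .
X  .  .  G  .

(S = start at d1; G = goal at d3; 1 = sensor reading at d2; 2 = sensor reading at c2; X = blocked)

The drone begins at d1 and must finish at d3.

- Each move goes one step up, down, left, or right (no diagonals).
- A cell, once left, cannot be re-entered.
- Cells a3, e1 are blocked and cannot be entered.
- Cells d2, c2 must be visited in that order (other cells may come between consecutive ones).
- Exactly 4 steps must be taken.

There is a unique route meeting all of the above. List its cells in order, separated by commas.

d1, d2, c2, c3, d3

The waypoints must appear in the order d2, c2, with no cell reused.
Route from d1: down to d2, left to c2, down to c3, right to d3 — 4 moves in all.
Check: order respected (1 at step 1, 2 at step 2); 4 moves as required.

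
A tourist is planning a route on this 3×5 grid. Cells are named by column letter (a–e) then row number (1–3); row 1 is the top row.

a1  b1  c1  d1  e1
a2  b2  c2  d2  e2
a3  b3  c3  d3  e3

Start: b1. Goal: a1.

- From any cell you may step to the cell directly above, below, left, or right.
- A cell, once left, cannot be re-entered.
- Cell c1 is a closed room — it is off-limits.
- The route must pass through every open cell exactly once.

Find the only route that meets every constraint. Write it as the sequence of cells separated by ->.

b1 -> b2 -> c2 -> d2 -> d1 -> e1 -> e2 -> e3 -> d3 -> c3 -> b3 -> a3 -> a2 -> a1

Need to visit all 14 open cells exactly once, starting at b1 and ending at a1.
Route from b1: down to b2, 2× right (reaching d2), up to d1, right to e1, 2× down (reaching e3), 4× left (reaching a3), 2× up (reaching a1) — 13 moves in all.
Check: all 14 open cells covered.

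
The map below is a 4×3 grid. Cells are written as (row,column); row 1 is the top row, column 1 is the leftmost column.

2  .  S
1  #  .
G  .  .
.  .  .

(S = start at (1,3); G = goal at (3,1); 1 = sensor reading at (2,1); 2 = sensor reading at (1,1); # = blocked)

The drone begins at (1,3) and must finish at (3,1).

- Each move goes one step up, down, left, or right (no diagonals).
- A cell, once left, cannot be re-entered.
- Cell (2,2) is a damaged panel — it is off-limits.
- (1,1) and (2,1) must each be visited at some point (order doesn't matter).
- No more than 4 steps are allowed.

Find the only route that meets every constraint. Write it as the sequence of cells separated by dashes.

The 4-move cap with required stops at (1,1), (2,1) leaves no slack for detours.
Route from (1,3): left 2 to (1,1), down 2 to (3,1) — 4 moves in all.
Check: all required cells visited; 4 ≤ 4 moves.

(1,3) - (1,2) - (1,1) - (2,1) - (3,1)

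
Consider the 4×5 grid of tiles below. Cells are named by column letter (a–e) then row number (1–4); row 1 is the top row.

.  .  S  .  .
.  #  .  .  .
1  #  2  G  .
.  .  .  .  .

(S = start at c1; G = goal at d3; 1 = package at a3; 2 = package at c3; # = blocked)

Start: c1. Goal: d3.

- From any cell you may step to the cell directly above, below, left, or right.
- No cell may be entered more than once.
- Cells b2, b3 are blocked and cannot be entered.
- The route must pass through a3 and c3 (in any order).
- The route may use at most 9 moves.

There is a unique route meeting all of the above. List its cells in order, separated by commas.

c1, b1, a1, a2, a3, a4, b4, c4, c3, d3

The 9-move cap with required stops at a3, c3 leaves no slack for detours.
Route from c1: 2× left (reaching a1), 3× down (reaching a4), 2× right (reaching c4), up to c3, right to d3 — 9 moves in all.
Check: all required cells visited; 9 ≤ 9 moves.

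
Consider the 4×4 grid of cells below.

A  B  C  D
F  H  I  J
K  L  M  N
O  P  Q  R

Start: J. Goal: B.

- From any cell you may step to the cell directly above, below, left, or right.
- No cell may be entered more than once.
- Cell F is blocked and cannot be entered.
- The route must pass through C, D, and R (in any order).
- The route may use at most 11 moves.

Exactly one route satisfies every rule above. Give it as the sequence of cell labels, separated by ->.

The 11-move cap with required stops at C, D, R leaves no slack for detours.
Route from J: up to D, left to C, 2× down (reaching M), right to N, down to R, 2× left (reaching P), 3× up (reaching B) — 11 moves in all.
Check: all required cells visited; 11 ≤ 11 moves.

J -> D -> C -> I -> M -> N -> R -> Q -> P -> L -> H -> B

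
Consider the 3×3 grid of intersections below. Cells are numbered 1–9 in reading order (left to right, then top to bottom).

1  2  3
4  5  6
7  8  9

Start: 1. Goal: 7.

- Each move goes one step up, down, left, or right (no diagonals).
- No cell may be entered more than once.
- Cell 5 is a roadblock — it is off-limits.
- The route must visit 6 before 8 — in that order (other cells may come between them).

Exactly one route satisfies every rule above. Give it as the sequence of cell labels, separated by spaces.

1 2 3 6 9 8 7

The waypoints must appear in the order 6, 8, with no cell reused.
Route from 1: right 2 to 3, down 2 to 9, left 2 to 7 — 6 moves in all.
Check: order respected (6 at step 3, 8 at step 5).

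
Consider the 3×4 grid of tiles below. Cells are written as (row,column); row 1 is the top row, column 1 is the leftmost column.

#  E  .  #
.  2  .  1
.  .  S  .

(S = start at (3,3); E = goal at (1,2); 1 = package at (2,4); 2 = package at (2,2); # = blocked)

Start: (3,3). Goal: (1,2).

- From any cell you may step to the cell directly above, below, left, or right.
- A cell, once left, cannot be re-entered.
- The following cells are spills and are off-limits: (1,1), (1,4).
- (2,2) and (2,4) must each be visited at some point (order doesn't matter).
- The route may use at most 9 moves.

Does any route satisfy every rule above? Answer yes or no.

yes

One route that works: (3,3) → (3,4) → (2,4) → (2,3) → (2,2) → (1,2).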